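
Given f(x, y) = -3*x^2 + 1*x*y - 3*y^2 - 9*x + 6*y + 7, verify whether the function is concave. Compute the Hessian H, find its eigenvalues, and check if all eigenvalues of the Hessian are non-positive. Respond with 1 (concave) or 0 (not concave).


The Hessian of f(x,y) = -3*x^2 + 1*x*y - 3*y^2 - 9*x + 6*y + 7 is:
H = [[-6, 1], [1, -6]]
Trace = -6 - 6 = -12
Determinant = -6*-6 - (1)^2 = 35
Discriminant = (-12)^2 - 4*35 = 4.0
Eigenvalues: lambda_1 = -7.0, lambda_2 = -5.0
The function is concave.

1


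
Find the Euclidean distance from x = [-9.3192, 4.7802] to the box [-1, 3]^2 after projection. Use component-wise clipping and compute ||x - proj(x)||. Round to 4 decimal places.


Project each component onto [-1, 3].
clip(-9.3192) = -1.0, clip(4.7802) = 3.0
Projection = [-1.0, 3.0]
Squared diffs: [69.2091, 3.1691]
Distance = sqrt(72.3782) = 8.5075


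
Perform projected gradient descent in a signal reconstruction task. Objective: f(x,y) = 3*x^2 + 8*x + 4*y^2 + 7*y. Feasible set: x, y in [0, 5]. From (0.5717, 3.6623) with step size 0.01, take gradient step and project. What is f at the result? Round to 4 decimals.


Step 1: Compute gradient at (0.5717, 3.6623).
grad_x = 2*3*0.5717 + 8 = 11.4302
grad_y = 2*4*3.6623 + 7 = 36.2984
Step 2: Gradient step.
x_raw = 0.5717 - 0.01*11.4302 = 0.4574
y_raw = 3.6623 - 0.01*36.2984 = 3.2993
Step 3: Project onto [0, 5].
x_proj = clip(0.4574) = 0.4574
y_proj = clip(3.2993) = 3.2993
Step 4: Evaluate f.
f(0.4574, 3.2993) = 70.924


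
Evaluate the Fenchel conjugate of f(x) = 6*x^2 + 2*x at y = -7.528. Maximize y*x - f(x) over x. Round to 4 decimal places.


f*(y) = sup_x {y*x - a*x^2 - b*x} = sup_x {(y-b)*x - a*x^2}
FOC: (y - b) - 2a*x = 0 => x* = (y - b)/(2a)
x* = (-7.528 - 2)/(2*6) = -0.794
f*(-7.528) = (y-b)^2/(4a) = (-7.528 - 2)^2/(4*6)
= 90.7828/24 = 3.7826


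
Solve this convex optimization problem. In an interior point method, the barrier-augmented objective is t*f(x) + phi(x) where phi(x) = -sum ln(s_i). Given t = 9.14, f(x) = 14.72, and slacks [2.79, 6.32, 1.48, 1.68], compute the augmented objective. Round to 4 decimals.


Step 1: Compute log-barrier.
ln values: [1.026, 1.8437, 0.392, 0.5188]
phi = -(1.026 + 1.8437 + 0.392 + 0.5188) = -3.7806
Step 2: Compute augmented objective.
t*f(x) = 9.14*14.72 = 134.5408
Total = 134.5408 - 3.7806 = 130.7602


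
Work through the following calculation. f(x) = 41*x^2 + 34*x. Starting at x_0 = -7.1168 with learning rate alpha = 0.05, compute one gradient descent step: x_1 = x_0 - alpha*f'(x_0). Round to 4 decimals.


We compute the gradient at x_0 and apply the update.
f'(x) = 82*x + 34
f'(-7.1168) = 82*-7.1168 + 34 = -549.5776
x_1 = -7.1168 - 0.05*-549.5776 = 20.3621


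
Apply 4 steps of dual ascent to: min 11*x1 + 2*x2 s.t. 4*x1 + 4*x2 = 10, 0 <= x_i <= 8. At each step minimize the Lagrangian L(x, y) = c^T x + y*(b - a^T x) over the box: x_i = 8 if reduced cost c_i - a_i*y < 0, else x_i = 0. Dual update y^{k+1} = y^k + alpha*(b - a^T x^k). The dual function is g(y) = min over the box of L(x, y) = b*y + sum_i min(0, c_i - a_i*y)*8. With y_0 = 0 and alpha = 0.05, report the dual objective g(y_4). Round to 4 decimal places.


Dual ascent for LP: min 11*x1 + 2*x2, 4*x1 + 4*x2 = 10, 0 <= x_i <= 8
Step 1: y^k = 0.0, reduced costs: (11.0, 2.0)
  x^k = (0.0, 0.0), subgradient = b - a^T x = 10.0
  y^{k+1} = 0.0 + 0.05*10.0 = 0.5
Step 2: y^k = 0.5, reduced costs: (9.0, 0.0)
  x^k = (0.0, 0.0), subgradient = b - a^T x = 10.0
  y^{k+1} = 0.5 + 0.05*10.0 = 1.0
Step 3: y^k = 1.0, reduced costs: (7.0, -2.0)
  x^k = (0.0, 8.0), subgradient = b - a^T x = -22.0
  y^{k+1} = 1.0 + 0.05*-22.0 = -0.1
Step 4: y^k = -0.1, reduced costs: (11.4, 2.4)
  x^k = (0.0, 0.0), subgradient = b - a^T x = 10.0
  y^{k+1} = -0.1 + 0.05*10.0 = 0.4
Dual objective at y_4 = 0.4: reduced costs (9.4, 0.4), box minimizer x = (0.0, 0.0)
g(y_4) = b*y + (c1 - a1*y)*x1 + (c2 - a2*y)*x2 = 10*0.4 + 9.4*0.0 + 0.4*0.0 = 4.0 + 0.0 + 0.0 = 4.0


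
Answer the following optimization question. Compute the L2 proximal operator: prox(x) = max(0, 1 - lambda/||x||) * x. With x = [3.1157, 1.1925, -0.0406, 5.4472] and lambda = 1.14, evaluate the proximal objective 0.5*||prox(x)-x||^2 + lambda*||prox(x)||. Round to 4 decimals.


Step 1: Compute ||x||.
||x|| = 6.3877
Step 2: Compute scaling factor.
scale = max(0, 1 - 1.14/6.3877) = 0.8215
Step 3: prox(x) = [2.5597, 0.9797, -0.0334, 4.4751]
||prox(x)|| = 5.2477
Step 4: Proximal objective.
0.5*||prox-x||^2 = 0.6498
lambda*||prox|| = 5.9824
Total = 6.6322


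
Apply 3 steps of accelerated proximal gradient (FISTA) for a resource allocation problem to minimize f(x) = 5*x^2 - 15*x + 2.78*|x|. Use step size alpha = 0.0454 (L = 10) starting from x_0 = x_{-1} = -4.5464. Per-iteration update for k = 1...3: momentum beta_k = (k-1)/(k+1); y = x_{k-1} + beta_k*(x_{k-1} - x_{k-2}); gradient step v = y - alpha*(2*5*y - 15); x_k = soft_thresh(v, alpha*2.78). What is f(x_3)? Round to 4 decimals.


FISTA on f(x) = 5*x^2 - 15*x + 2.78*|x|
L = 10, alpha = 0.0454
Iteration 1: beta = 0.0, y = -4.5464 + 0.0*(-4.5464 + 4.5464) = -4.5464
  grad(y) = -60.464, v = y - alpha*grad = -1.8013
  prox(v) = soft_thresh(-1.8013, 0.1262) = -1.6751
Iteration 2: beta = 0.3333, y = -1.6751 + 0.3333*(-1.6751 + 4.5464) = -0.718
  grad(y) = -22.1803, v = y - alpha*grad = 0.289
  prox(v) = soft_thresh(0.289, 0.1262) = 0.1627
Iteration 3: beta = 0.5, y = 0.1627 + 0.5*(0.1627 + 1.6751) = 1.0817
  grad(y) = -4.1832, v = y - alpha*grad = 1.2716
  prox(v) = soft_thresh(1.2716, 0.1262) = 1.1454
f(x_3) = 5*1.1454^2 - 15*1.1454 + 2.78*|1.1454| = -7.4371


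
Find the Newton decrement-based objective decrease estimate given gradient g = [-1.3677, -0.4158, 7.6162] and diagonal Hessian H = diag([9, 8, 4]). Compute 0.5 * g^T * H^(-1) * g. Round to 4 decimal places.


Step 1: H is diagonal, so H^(-1) * g = [-0.152, -0.052, 1.9041].
Step 2: g^T H^(-1) g = sum_i g_i^2 / H_ii
  = (-1.3677)^2/9 + (-0.4158)^2/8 + (7.6162)^2/4
  = 0.2078 + 0.0216 + 14.5016 = 14.7311
Step 3: Objective decrease = 0.5 * g^T H^(-1) g = 7.3655


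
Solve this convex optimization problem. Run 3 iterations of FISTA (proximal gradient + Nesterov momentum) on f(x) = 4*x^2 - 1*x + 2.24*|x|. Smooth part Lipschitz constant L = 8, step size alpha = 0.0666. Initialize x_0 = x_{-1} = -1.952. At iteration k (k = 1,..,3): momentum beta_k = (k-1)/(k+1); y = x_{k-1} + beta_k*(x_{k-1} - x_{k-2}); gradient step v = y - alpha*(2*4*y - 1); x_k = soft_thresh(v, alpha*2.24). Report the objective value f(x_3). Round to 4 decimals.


FISTA on f(x) = 4*x^2 - 1*x + 2.24*|x|
L = 8, alpha = 0.0666
Iteration 1: beta = 0.0, y = -1.952 + 0.0*(-1.952 + 1.952) = -1.952
  grad(y) = -16.616, v = y - alpha*grad = -0.8454
  prox(v) = soft_thresh(-0.8454, 0.1492) = -0.6962
Iteration 2: beta = 0.3333, y = -0.6962 + 0.3333*(-0.6962 + 1.952) = -0.2776
  grad(y) = -3.2207, v = y - alpha*grad = -0.0631
  prox(v) = soft_thresh(-0.0631, 0.1492) = 0.0
Iteration 3: beta = 0.5, y = 0.0 + 0.5*(0.0 + 0.6962) = 0.3481
  grad(y) = 1.7848, v = y - alpha*grad = 0.2292
  prox(v) = soft_thresh(0.2292, 0.1492) = 0.08
f(x_3) = 4*0.08^2 - 1*0.08 + 2.24*|0.08| = 0.1249


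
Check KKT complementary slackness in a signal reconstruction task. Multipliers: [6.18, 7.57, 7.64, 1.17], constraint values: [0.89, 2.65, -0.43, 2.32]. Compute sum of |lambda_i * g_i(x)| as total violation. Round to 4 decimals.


KKT complementary slackness check:
lambda_1 * g_1 = 6.18 * 0.89 = 5.5002
lambda_2 * g_2 = 7.57 * 2.65 = 20.0605
lambda_3 * g_3 = 7.64 * -0.43 = -3.2852
lambda_4 * g_4 = 1.17 * 2.32 = 2.7144
Total violation = 5.5002 + 20.0605 + 3.2852 + 2.7144 = 31.5603


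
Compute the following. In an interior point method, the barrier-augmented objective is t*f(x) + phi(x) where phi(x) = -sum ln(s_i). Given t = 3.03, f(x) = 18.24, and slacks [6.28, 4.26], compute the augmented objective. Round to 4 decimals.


Step 1: Compute log-barrier.
ln values: [1.8374, 1.4493]
phi = -(1.8374 + 1.4493) = -3.2866
Step 2: Compute augmented objective.
t*f(x) = 3.03*18.24 = 55.2672
Total = 55.2672 - 3.2866 = 51.9806


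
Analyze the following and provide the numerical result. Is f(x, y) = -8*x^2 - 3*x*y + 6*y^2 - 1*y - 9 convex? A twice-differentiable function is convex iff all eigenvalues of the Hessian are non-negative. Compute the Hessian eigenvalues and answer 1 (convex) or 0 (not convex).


The Hessian of f(x,y) = -8*x^2 - 3*x*y + 6*y^2 - 1*y - 9 is:
H = [[-16, -3], [-3, 12]]
Trace = -16 + 12 = -4
Determinant = -16*12 - (-3)^2 = -201
Discriminant = (-4)^2 - 4*-201 = 820.0
Eigenvalues: lambda_1 = -16.3178, lambda_2 = 12.3178
The function is not convex.

0


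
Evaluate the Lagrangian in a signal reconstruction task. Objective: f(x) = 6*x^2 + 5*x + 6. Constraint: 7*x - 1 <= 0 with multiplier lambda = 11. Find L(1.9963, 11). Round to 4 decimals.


Step 1: Evaluate f(x).
f(1.9963) = 6*1.9963^2 + 5*1.9963 + 6 = 39.8928
Step 2: Evaluate g(x).
g(1.9963) = 7*1.9963 - 1 = 12.9741
Step 3: Compute Lagrangian.
L = 39.8928 + 11*12.9741 = 182.6079


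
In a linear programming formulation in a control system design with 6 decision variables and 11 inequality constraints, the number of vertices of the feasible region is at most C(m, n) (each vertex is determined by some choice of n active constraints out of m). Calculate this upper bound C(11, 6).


Each vertex corresponds to some choice of n active constraints out of m, so the number of vertices is at most C(m, n) = m! / (n!(m-n)!).
m = 11, n = 6
Numerator: 11 * 10 * 9 * 8 * 7 * 6
Denominator: 6! = 720
C(11, 6) = 462


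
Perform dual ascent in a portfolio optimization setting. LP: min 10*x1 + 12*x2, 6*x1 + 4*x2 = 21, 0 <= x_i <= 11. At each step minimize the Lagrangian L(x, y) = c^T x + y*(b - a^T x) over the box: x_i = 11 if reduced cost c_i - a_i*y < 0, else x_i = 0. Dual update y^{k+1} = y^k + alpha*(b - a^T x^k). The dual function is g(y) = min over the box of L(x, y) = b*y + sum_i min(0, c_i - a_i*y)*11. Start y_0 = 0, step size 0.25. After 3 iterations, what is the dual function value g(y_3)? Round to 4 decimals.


Dual ascent for LP: min 10*x1 + 12*x2, 6*x1 + 4*x2 = 21, 0 <= x_i <= 11
Step 1: y^k = 0.0, reduced costs: (10.0, 12.0)
  x^k = (0.0, 0.0), subgradient = b - a^T x = 21.0
  y^{k+1} = 0.0 + 0.25*21.0 = 5.25
Step 2: y^k = 5.25, reduced costs: (-21.5, -9.0)
  x^k = (11.0, 11.0), subgradient = b - a^T x = -89.0
  y^{k+1} = 5.25 + 0.25*-89.0 = -17.0
Step 3: y^k = -17.0, reduced costs: (112.0, 80.0)
  x^k = (0.0, 0.0), subgradient = b - a^T x = 21.0
  y^{k+1} = -17.0 + 0.25*21.0 = -11.75
Dual objective at y_3 = -11.75: reduced costs (80.5, 59.0), box minimizer x = (0.0, 0.0)
g(y_3) = b*y + (c1 - a1*y)*x1 + (c2 - a2*y)*x2 = 21*(-11.75) + 80.5*0.0 + 59.0*0.0 = -246.75 + 0.0 + 0.0 = -246.75


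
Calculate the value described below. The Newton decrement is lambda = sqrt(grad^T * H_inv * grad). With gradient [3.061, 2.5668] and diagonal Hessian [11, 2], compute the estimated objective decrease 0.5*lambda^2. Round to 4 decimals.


Step 1: H is diagonal, so H^(-1) * g = [0.2783, 1.2834].
Step 2: g^T H^(-1) g = sum_i g_i^2 / H_ii
  = (3.061)^2/11 + (2.5668)^2/2
  = 0.8518 + 3.2942 = 4.146
Step 3: Objective decrease = 0.5 * g^T H^(-1) g = 2.073


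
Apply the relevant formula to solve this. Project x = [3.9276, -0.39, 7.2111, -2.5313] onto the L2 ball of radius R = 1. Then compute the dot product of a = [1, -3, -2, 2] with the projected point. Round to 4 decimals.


Step 1: Compute ||x|| (intermediates to 6 decimals).
||x|| = sqrt(3.9276^2 + (-0.39)^2 + 7.2111^2 + (-2.5313)^2) = 8.601487
Step 2: Project.
Since ||x|| > R, scale = R/||x|| = 1/8.601487 = 0.116259, proj(x) = scale * x
proj(x) = [0.456619, -0.045341, 0.838355, -0.294286]
Step 3: Dot product.
a^T * proj(x) = 1*0.456619 - 3*(-0.045341) - 2*0.838355 + 2*(-0.294286) = -1.6726


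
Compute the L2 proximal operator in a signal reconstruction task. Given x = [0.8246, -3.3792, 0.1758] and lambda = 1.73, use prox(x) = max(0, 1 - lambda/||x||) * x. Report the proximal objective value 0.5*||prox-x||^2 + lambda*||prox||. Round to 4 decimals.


Step 1: Compute ||x||.
||x|| = 3.4828
Step 2: Compute scaling factor.
scale = max(0, 1 - 1.73/3.4828) = 0.5033
Step 3: prox(x) = [0.415, -1.7007, 0.0885]
||prox(x)|| = 1.7528
Step 4: Proximal objective.
0.5*||prox-x||^2 = 1.4965
lambda*||prox|| = 3.0323
Total = 4.5288


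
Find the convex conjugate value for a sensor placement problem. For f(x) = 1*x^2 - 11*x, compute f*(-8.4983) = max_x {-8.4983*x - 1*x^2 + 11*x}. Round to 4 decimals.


f*(y) = sup_x {y*x - a*x^2 - b*x} = sup_x {(y-b)*x - a*x^2}
FOC: (y - b) - 2a*x = 0 => x* = (y - b)/(2a)
x* = (-8.4983 + 11)/(2*1) = 1.2509
f*(-8.4983) = (y-b)^2/(4a) = (-8.4983 + 11)^2/(4*1)
= 6.2585/4 = 1.5646


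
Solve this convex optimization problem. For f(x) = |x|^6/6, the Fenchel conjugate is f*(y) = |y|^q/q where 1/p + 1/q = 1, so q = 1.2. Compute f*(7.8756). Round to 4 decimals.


The conjugate exponent q satisfies 1/p + 1/q = 1.
p = 6, so q = 6/(6 - 1) = 1.2
|y|^q = 7.8756^1.2 = 11.8998
f*(7.8756) = 11.8998 / 1.2 = 9.9165


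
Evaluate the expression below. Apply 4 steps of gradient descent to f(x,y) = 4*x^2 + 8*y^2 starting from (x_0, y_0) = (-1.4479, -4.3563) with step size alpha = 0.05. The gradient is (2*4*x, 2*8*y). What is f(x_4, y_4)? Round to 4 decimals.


Gradient descent on f(x,y) = 4*x^2 + 8*y^2.
Starting point: (-1.4479, -4.3563), alpha = 0.05
Step 1: grad_x = 2*4*-1.4479 = -11.5832, grad_y = 2*8*-4.3563 = -69.7008
  x_1 = -1.4479 - 0.05*-11.5832 = -0.8687
  y_1 = -4.3563 - 0.05*-69.7008 = -0.8713
Step 2: grad_x = 2*4*-0.8687 = -6.9499, grad_y = 2*8*-0.8713 = -13.9402
  x_2 = -0.8687 - 0.05*-6.9499 = -0.5212
  y_2 = -0.8713 - 0.05*-13.9402 = -0.1743
Step 3: grad_x = 2*4*-0.5212 = -4.17, grad_y = 2*8*-0.1743 = -2.788
  x_3 = -0.5212 - 0.05*-4.17 = -0.3127
  y_3 = -0.1743 - 0.05*-2.788 = -0.0349
Step 4: grad_x = 2*4*-0.3127 = -2.502, grad_y = 2*8*-0.0349 = -0.5576
  x_4 = -0.3127 - 0.05*-2.502 = -0.1876
  y_4 = -0.0349 - 0.05*-0.5576 = -0.007
f(-0.1876, -0.007) = 4*(-0.1876)^2 + 8*(-0.007)^2 = 0.1412


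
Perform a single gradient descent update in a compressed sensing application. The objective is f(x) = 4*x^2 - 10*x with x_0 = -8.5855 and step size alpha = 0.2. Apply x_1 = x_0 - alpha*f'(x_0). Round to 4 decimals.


We compute the gradient at x_0 and apply the update.
f'(x) = 8*x - 10
f'(-8.5855) = 8*-8.5855 - 10 = -78.684
x_1 = -8.5855 - 0.2*-78.684 = 7.1513


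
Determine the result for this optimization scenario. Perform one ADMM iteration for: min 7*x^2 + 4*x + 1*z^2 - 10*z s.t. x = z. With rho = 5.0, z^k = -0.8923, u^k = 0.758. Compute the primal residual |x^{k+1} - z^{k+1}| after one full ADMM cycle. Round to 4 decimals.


ADMM iteration with rho = 5.0, z^k = -0.8923, u^k = 0.758
Step 1: x-update.
Minimize 7*x^2 + 4*x + (5.0/2)*(x + 0.8923 + 0.758)^2
FOC: (2*7 + 5.0)*x = -4 + 5.0*(-0.8923 - 0.758)
x^{k+1} = -0.6448
Step 2: z-update.
Minimize 1*z^2 - 10*z + (5.0/2)*(-0.6448 - z + 0.758)^2
FOC: (2*1 + 5.0)*z = 10 + 5.0*(-0.6448 + 0.758)
z^{k+1} = 1.5094
Step 3: u-update.
u^{k+1} = 0.758 - 0.6448 - 1.5094 = -1.3962
Step 4: Primal residual = |-0.6448 - 1.5094| = 2.1542


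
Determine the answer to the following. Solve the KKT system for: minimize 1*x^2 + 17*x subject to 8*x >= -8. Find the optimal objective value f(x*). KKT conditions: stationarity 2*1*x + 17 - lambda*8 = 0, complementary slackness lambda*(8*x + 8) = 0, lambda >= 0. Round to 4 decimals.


Step 1: Try lambda = 0 (constraint inactive).
x_unc = -17/(2*1) = -8.5
Check: 8*-8.5 = -68.0 < -8 -- violated!
Step 2: Constraint must be active: 8*x = -8
x* = -8/8 = -1.0
lambda = (2*1*(-1.0) + 17)/8 = 1.875
Step 3: Compute optimal value.
f(x*) = 1*(-1.0)^2 + 17*(-1.0) = -16.0


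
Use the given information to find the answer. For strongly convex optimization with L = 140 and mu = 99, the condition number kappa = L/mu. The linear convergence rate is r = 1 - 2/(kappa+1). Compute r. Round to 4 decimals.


Step 1: Compute the condition number.
kappa = L/mu = 140/99 = 1.4141
Step 2: Compute the convergence rate.
r = 1 - 2/(kappa + 1) = 1 - 2*mu/(L + mu) = (L - mu)/(L + mu) = 41/239 = 0.1715


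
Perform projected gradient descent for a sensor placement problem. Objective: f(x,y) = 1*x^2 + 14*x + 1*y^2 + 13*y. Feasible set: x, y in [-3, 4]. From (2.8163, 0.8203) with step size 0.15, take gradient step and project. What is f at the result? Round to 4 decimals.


Step 1: Compute gradient at (2.8163, 0.8203).
grad_x = 2*1*2.8163 + 14 = 19.6326
grad_y = 2*1*0.8203 + 13 = 14.6406
Step 2: Gradient step.
x_raw = 2.8163 - 0.15*19.6326 = -0.1286
y_raw = 0.8203 - 0.15*14.6406 = -1.3758
Step 3: Project onto [-3, 4].
x_proj = clip(-0.1286) = -0.1286
y_proj = clip(-1.3758) = -1.3758
Step 4: Evaluate f.
f(-0.1286, -1.3758) = -17.7762


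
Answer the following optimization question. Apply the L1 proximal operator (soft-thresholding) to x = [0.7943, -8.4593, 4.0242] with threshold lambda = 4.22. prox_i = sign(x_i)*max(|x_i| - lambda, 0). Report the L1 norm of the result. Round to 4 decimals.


Soft-thresholding with lambda = 4.22:
prox(0.7943) = sign(0.7943)*max(|0.7943| - 4.22, 0) = 0.0
prox(-8.4593) = sign(-8.4593)*max(|-8.4593| - 4.22, 0) = -4.2393
prox(4.0242) = sign(4.0242)*max(|4.0242| - 4.22, 0) = 0.0
prox(x) = [0.0, -4.2393, 0.0]
||prox(x)||_1 = 0.0 + 4.2393 + 0.0 = 4.2393


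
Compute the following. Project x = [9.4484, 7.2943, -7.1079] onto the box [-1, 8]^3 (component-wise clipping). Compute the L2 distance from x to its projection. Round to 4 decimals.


Project each component onto [-1, 8].
clip(9.4484) = 8.0, clip(7.2943) = 7.2943, clip(-7.1079) = -1.0
Projection = [8.0, 7.2943, -1.0]
Squared diffs: [2.0979, 0.0, 37.3064]
Distance = sqrt(39.4043) = 6.2773


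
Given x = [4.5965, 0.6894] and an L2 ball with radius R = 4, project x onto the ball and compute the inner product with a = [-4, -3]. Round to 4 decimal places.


Step 1: Compute ||x|| (intermediates to 6 decimals).
||x|| = sqrt(4.5965^2 + 0.6894^2) = 4.647912
Step 2: Project.
Since ||x|| > R, scale = R/||x|| = 4/4.647912 = 0.860601, proj(x) = scale * x
proj(x) = [3.955752, 0.593298]
Step 3: Dot product.
a^T * proj(x) = -4*3.955752 - 3*0.593298 = -17.6029


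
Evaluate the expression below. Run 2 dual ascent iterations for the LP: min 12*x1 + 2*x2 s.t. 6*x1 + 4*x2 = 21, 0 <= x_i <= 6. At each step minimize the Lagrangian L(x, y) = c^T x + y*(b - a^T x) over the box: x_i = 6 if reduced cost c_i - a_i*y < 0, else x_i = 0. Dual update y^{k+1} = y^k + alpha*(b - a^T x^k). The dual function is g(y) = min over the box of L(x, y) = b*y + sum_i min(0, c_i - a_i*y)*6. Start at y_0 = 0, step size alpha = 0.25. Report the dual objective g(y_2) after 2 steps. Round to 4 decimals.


Dual ascent for LP: min 12*x1 + 2*x2, 6*x1 + 4*x2 = 21, 0 <= x_i <= 6
Step 1: y^k = 0.0, reduced costs: (12.0, 2.0)
  x^k = (0.0, 0.0), subgradient = b - a^T x = 21.0
  y^{k+1} = 0.0 + 0.25*21.0 = 5.25
Step 2: y^k = 5.25, reduced costs: (-19.5, -19.0)
  x^k = (6.0, 6.0), subgradient = b - a^T x = -39.0
  y^{k+1} = 5.25 + 0.25*-39.0 = -4.5
Dual objective at y_2 = -4.5: reduced costs (39.0, 20.0), box minimizer x = (0.0, 0.0)
g(y_2) = b*y + (c1 - a1*y)*x1 + (c2 - a2*y)*x2 = 21*(-4.5) + 39.0*0.0 + 20.0*0.0 = -94.5 + 0.0 + 0.0 = -94.5


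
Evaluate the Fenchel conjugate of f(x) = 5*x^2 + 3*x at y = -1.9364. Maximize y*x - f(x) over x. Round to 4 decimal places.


f*(y) = sup_x {y*x - a*x^2 - b*x} = sup_x {(y-b)*x - a*x^2}
FOC: (y - b) - 2a*x = 0 => x* = (y - b)/(2a)
x* = (-1.9364 - 3)/(2*5) = -0.4936
f*(-1.9364) = (y-b)^2/(4a) = (-1.9364 - 3)^2/(4*5)
= 24.368/20 = 1.2184


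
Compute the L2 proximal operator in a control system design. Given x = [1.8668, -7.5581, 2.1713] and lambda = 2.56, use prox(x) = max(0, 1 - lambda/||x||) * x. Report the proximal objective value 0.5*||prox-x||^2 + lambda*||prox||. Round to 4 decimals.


Step 1: Compute ||x||.
||x|| = 8.0823
Step 2: Compute scaling factor.
scale = max(0, 1 - 2.56/8.0823) = 0.6833
Step 3: prox(x) = [1.2755, -5.1642, 1.4836]
||prox(x)|| = 5.5223
Step 4: Proximal objective.
0.5*||prox-x||^2 = 3.2768
lambda*||prox|| = 14.1371
Total = 17.414


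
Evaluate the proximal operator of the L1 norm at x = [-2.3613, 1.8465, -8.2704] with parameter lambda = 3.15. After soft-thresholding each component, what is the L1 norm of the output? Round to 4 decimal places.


Soft-thresholding with lambda = 3.15:
prox(-2.3613) = sign(-2.3613)*max(|-2.3613| - 3.15, 0) = 0.0
prox(1.8465) = sign(1.8465)*max(|1.8465| - 3.15, 0) = 0.0
prox(-8.2704) = sign(-8.2704)*max(|-8.2704| - 3.15, 0) = -5.1204
prox(x) = [0.0, 0.0, -5.1204]
||prox(x)||_1 = 0.0 + 0.0 + 5.1204 = 5.1204


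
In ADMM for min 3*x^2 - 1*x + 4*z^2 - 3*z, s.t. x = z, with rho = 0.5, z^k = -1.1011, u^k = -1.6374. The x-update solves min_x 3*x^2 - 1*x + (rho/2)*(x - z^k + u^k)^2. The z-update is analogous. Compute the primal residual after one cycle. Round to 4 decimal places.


ADMM iteration with rho = 0.5, z^k = -1.1011, u^k = -1.6374
Step 1: x-update.
Minimize 3*x^2 - 1*x + (0.5/2)*(x + 1.1011 - 1.6374)^2
FOC: (2*3 + 0.5)*x = 1 + 0.5*(-1.1011 + 1.6374)
x^{k+1} = 0.1951
Step 2: z-update.
Minimize 4*z^2 - 3*z + (0.5/2)*(0.1951 - z - 1.6374)^2
FOC: (2*4 + 0.5)*z = 3 + 0.5*(0.1951 - 1.6374)
z^{k+1} = 0.2681
Step 3: u-update.
u^{k+1} = -1.6374 + 0.1951 - 0.2681 = -1.7104
Step 4: Primal residual = |0.1951 - 0.2681| = 0.073


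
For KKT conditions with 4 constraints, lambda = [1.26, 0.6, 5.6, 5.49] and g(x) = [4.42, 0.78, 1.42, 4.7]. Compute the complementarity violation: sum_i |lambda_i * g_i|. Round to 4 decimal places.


KKT complementary slackness check:
lambda_1 * g_1 = 1.26 * 4.42 = 5.5692
lambda_2 * g_2 = 0.6 * 0.78 = 0.468
lambda_3 * g_3 = 5.6 * 1.42 = 7.952
lambda_4 * g_4 = 5.49 * 4.7 = 25.803
Total violation = 5.5692 + 0.468 + 7.952 + 25.803 = 39.7922


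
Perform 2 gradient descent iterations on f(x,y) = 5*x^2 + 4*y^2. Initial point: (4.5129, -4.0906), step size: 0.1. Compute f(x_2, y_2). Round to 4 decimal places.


Gradient descent on f(x,y) = 5*x^2 + 4*y^2.
Starting point: (4.5129, -4.0906), alpha = 0.1
Step 1: grad_x = 2*5*4.5129 = 45.129, grad_y = 2*4*-4.0906 = -32.7248
  x_1 = 4.5129 - 0.1*45.129 = -0.0
  y_1 = -4.0906 - 0.1*-32.7248 = -0.8181
Step 2: grad_x = 2*5*-0.0 = -0.0, grad_y = 2*4*-0.8181 = -6.545
  x_2 = -0.0 - 0.1*-0.0 = 0.0
  y_2 = -0.8181 - 0.1*-6.545 = -0.1636
f(0.0, -0.1636) = 5*0.0^2 + 4*(-0.1636)^2 = 0.1071


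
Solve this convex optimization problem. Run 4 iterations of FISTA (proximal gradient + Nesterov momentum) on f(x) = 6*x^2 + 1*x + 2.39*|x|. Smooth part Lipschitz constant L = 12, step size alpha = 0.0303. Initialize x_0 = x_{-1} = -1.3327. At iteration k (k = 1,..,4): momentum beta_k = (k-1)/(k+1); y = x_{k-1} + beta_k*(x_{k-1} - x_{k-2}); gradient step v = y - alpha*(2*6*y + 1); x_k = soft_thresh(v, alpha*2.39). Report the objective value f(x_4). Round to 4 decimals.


FISTA on f(x) = 6*x^2 + 1*x + 2.39*|x|
L = 12, alpha = 0.0303
Iteration 1: beta = 0.0, y = -1.3327 + 0.0*(-1.3327 + 1.3327) = -1.3327
  grad(y) = -14.9924, v = y - alpha*grad = -0.8784
  prox(v) = soft_thresh(-0.8784, 0.0724) = -0.806
Iteration 2: beta = 0.3333, y = -0.806 + 0.3333*(-0.806 + 1.3327) = -0.6305
  grad(y) = -6.5654, v = y - alpha*grad = -0.4315
  prox(v) = soft_thresh(-0.4315, 0.0724) = -0.3591
Iteration 3: beta = 0.5, y = -0.3591 + 0.5*(-0.3591 + 0.806) = -0.1356
  grad(y) = -0.6278, v = y - alpha*grad = -0.1166
  prox(v) = soft_thresh(-0.1166, 0.0724) = -0.0442
Iteration 4: beta = 0.6, y = -0.0442 + 0.6*(-0.0442 + 0.3591) = 0.1447
  grad(y) = 2.7367, v = y - alpha*grad = 0.0618
  prox(v) = soft_thresh(0.0618, 0.0724) = 0.0
f(x_4) = 6*0.0^2 + 1*0.0 + 2.39*|0.0| = 0.0


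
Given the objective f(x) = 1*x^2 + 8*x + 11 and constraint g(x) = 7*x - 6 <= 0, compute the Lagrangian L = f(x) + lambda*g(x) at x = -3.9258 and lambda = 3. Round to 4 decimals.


Step 1: Evaluate f(x).
f(-3.9258) = 1*(-3.9258)^2 + 8*(-3.9258) + 11 = -4.9945
Step 2: Evaluate g(x).
g(-3.9258) = 7*-3.9258 - 6 = -33.4806
Step 3: Compute Lagrangian.
L = -4.9945 + 3*-33.4806 = -105.4363


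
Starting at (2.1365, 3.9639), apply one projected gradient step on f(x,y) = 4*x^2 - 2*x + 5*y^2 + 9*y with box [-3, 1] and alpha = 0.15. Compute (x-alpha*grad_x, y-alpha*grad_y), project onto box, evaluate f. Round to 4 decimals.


Step 1: Compute gradient at (2.1365, 3.9639).
grad_x = 2*4*2.1365 - 2 = 15.092
grad_y = 2*5*3.9639 + 9 = 48.639
Step 2: Gradient step.
x_raw = 2.1365 - 0.15*15.092 = -0.1273
y_raw = 3.9639 - 0.15*48.639 = -3.332
Step 3: Project onto [-3, 1].
x_proj = clip(-0.1273) = -0.1273
y_proj = clip(-3.332) = -3.0
Step 4: Evaluate f.
f(-0.1273, -3.0) = 18.3194


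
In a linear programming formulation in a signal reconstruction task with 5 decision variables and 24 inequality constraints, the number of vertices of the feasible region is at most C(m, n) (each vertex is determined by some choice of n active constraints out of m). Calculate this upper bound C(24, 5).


Each vertex corresponds to some choice of n active constraints out of m, so the number of vertices is at most C(m, n) = m! / (n!(m-n)!).
m = 24, n = 5
Numerator: 24 * 23 * 22 * 21 * 20
Denominator: 5! = 120
C(24, 5) = 42504


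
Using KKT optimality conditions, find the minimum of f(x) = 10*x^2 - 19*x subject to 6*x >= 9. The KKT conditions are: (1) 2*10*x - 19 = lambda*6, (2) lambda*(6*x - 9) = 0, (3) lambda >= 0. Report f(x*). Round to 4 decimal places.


Step 1: Try lambda = 0 (constraint inactive).
x_unc = 19/(2*10) = 0.95
Check: 6*0.95 = 5.7 < 9 -- violated!
Step 2: Constraint must be active: 6*x = 9
x* = 9/6 = 1.5
lambda = (2*10*1.5 - 19)/6 = 1.8333
Step 3: Compute optimal value.
f(x*) = 10*1.5^2 - 19*1.5 = -6.0


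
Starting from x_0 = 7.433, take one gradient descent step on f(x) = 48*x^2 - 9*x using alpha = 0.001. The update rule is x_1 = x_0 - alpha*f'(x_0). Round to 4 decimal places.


We compute the gradient at x_0 and apply the update.
f'(x) = 96*x - 9
f'(7.433) = 96*7.433 - 9 = 704.568
x_1 = 7.433 - 0.001*704.568 = 6.7284


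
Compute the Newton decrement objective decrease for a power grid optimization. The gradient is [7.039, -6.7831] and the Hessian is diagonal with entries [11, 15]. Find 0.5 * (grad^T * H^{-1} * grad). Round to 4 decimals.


Step 1: H is diagonal, so H^(-1) * g = [0.6399, -0.4522].
Step 2: g^T H^(-1) g = sum_i g_i^2 / H_ii
  = (7.039)^2/11 + (-6.7831)^2/15
  = 4.5043 + 3.0674 = 7.5717
Step 3: Objective decrease = 0.5 * g^T H^(-1) g = 3.7858


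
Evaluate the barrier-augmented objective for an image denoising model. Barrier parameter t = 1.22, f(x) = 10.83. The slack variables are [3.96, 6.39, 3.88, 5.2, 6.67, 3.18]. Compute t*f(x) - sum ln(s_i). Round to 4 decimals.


Step 1: Compute log-barrier.
ln values: [1.3762, 1.8547, 1.3558, 1.6487, 1.8976, 1.1569]
phi = -(1.3762 + 1.8547 + 1.3558 + 1.6487 + 1.8976 + 1.1569) = -9.29
Step 2: Compute augmented objective.
t*f(x) = 1.22*10.83 = 13.2126
Total = 13.2126 - 9.29 = 3.9226


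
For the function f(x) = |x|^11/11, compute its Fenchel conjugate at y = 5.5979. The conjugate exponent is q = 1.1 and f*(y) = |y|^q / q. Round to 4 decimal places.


The conjugate exponent q satisfies 1/p + 1/q = 1.
p = 11, so q = 11/(11 - 1) = 1.1
|y|^q = 5.5979^1.1 = 6.6501
f*(5.5979) = 6.6501 / 1.1 = 6.0455


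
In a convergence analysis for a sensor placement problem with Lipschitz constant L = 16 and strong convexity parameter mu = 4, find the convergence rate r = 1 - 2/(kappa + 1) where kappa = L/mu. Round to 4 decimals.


Step 1: Compute the condition number.
kappa = L/mu = 16/4 = 4.0
Step 2: Compute the convergence rate.
r = 1 - 2/(kappa + 1) = 1 - 2*mu/(L + mu) = (L - mu)/(L + mu) = 12/20 = 0.6


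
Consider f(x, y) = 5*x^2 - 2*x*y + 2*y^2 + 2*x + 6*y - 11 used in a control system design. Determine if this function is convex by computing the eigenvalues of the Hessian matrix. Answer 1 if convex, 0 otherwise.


The Hessian of f(x,y) = 5*x^2 - 2*x*y + 2*y^2 + 2*x + 6*y - 11 is:
H = [[10, -2], [-2, 4]]
Trace = 10 + 4 = 14
Determinant = 10*4 - (-2)^2 = 36
Discriminant = (14)^2 - 4*36 = 52.0
Eigenvalues: lambda_1 = 3.3944, lambda_2 = 10.6056
The function is convex.

1


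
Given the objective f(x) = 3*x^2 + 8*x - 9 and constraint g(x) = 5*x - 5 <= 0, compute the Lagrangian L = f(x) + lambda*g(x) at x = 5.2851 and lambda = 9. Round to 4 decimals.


Step 1: Evaluate f(x).
f(5.2851) = 3*5.2851^2 + 8*5.2851 - 9 = 117.0776
Step 2: Evaluate g(x).
g(5.2851) = 5*5.2851 - 5 = 21.4255
Step 3: Compute Lagrangian.
L = 117.0776 + 9*21.4255 = 309.9071


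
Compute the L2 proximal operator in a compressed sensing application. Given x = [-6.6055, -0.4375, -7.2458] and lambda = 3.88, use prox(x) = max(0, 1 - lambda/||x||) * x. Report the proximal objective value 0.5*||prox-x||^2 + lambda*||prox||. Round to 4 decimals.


Step 1: Compute ||x||.
||x|| = 9.8146
Step 2: Compute scaling factor.
scale = max(0, 1 - 3.88/9.8146) = 0.6047
Step 3: prox(x) = [-3.9941, -0.2645, -4.3813]
||prox(x)|| = 5.9346
Step 4: Proximal objective.
0.5*||prox-x||^2 = 7.5272
lambda*||prox|| = 23.0262
Total = 30.5533


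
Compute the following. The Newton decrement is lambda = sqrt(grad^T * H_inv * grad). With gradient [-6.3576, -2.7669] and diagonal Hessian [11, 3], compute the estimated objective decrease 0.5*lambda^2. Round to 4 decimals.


Step 1: H is diagonal, so H^(-1) * g = [-0.578, -0.9223].
Step 2: g^T H^(-1) g = sum_i g_i^2 / H_ii
  = (-6.3576)^2/11 + (-2.7669)^2/3
  = 3.6745 + 2.5519 = 6.2264
Step 3: Objective decrease = 0.5 * g^T H^(-1) g = 3.1132


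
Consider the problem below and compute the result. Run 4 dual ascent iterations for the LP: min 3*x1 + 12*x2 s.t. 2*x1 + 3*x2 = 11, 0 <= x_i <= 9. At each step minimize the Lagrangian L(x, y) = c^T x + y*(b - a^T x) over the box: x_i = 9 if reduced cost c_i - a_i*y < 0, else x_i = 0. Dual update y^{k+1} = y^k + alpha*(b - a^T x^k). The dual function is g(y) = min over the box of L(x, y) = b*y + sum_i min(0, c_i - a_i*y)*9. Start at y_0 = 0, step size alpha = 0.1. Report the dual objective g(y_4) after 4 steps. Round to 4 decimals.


Dual ascent for LP: min 3*x1 + 12*x2, 2*x1 + 3*x2 = 11, 0 <= x_i <= 9
Step 1: y^k = 0.0, reduced costs: (3.0, 12.0)
  x^k = (0.0, 0.0), subgradient = b - a^T x = 11.0
  y^{k+1} = 0.0 + 0.1*11.0 = 1.1
Step 2: y^k = 1.1, reduced costs: (0.8, 8.7)
  x^k = (0.0, 0.0), subgradient = b - a^T x = 11.0
  y^{k+1} = 1.1 + 0.1*11.0 = 2.2
Step 3: y^k = 2.2, reduced costs: (-1.4, 5.4)
  x^k = (9.0, 0.0), subgradient = b - a^T x = -7.0
  y^{k+1} = 2.2 + 0.1*-7.0 = 1.5
Step 4: y^k = 1.5, reduced costs: (0.0, 7.5)
  x^k = (0.0, 0.0), subgradient = b - a^T x = 11.0
  y^{k+1} = 1.5 + 0.1*11.0 = 2.6
Dual objective at y_4 = 2.6: reduced costs (-2.2, 4.2), box minimizer x = (9.0, 0.0)
g(y_4) = b*y + (c1 - a1*y)*x1 + (c2 - a2*y)*x2 = 11*2.6 + (-2.2)*9.0 + 4.2*0.0 = 28.6 - 19.8 + 0.0 = 8.8


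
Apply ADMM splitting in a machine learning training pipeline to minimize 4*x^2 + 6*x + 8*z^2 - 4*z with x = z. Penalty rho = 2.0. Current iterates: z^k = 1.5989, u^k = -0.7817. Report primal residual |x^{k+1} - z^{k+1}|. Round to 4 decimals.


ADMM iteration with rho = 2.0, z^k = 1.5989, u^k = -0.7817
Step 1: x-update.
Minimize 4*x^2 + 6*x + (2.0/2)*(x - 1.5989 - 0.7817)^2
FOC: (2*4 + 2.0)*x = -6 + 2.0*(1.5989 + 0.7817)
x^{k+1} = -0.1239
Step 2: z-update.
Minimize 8*z^2 - 4*z + (2.0/2)*(-0.1239 - z - 0.7817)^2
FOC: (2*8 + 2.0)*z = 4 + 2.0*(-0.1239 - 0.7817)
z^{k+1} = 0.1216
Step 3: u-update.
u^{k+1} = -0.7817 - 0.1239 - 0.1216 = -1.0272
Step 4: Primal residual = |-0.1239 - 0.1216| = 0.2455


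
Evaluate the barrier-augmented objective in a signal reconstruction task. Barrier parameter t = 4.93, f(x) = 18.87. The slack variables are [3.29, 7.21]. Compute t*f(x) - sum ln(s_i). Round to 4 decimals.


Step 1: Compute log-barrier.
ln values: [1.1909, 1.9755]
phi = -(1.1909 + 1.9755) = -3.1664
Step 2: Compute augmented objective.
t*f(x) = 4.93*18.87 = 93.0291
Total = 93.0291 - 3.1664 = 89.8627


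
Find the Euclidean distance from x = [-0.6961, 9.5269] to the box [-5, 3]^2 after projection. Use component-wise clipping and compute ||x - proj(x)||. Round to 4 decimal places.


Project each component onto [-5, 3].
clip(-0.6961) = -0.6961, clip(9.5269) = 3.0
Projection = [-0.6961, 3.0]
Squared diffs: [0.0, 42.6004]
Distance = sqrt(42.6004) = 6.5269


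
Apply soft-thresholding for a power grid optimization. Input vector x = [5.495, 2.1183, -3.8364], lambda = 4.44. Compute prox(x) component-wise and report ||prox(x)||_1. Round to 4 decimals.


Soft-thresholding with lambda = 4.44:
prox(5.495) = sign(5.495)*max(|5.495| - 4.44, 0) = 1.055
prox(2.1183) = sign(2.1183)*max(|2.1183| - 4.44, 0) = 0.0
prox(-3.8364) = sign(-3.8364)*max(|-3.8364| - 4.44, 0) = 0.0
prox(x) = [1.055, 0.0, 0.0]
||prox(x)||_1 = 1.055 + 0.0 + 0.0 = 1.055


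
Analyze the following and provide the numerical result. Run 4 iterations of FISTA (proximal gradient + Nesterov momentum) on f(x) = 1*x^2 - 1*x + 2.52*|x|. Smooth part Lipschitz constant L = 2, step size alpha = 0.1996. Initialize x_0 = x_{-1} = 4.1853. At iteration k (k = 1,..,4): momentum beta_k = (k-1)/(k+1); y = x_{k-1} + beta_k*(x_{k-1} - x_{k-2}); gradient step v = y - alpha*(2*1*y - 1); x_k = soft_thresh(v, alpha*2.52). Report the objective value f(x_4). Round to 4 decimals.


FISTA on f(x) = 1*x^2 - 1*x + 2.52*|x|
L = 2, alpha = 0.1996
Iteration 1: beta = 0.0, y = 4.1853 + 0.0*(4.1853 - 4.1853) = 4.1853
  grad(y) = 7.3706, v = y - alpha*grad = 2.7141
  prox(v) = soft_thresh(2.7141, 0.503) = 2.2111
Iteration 2: beta = 0.3333, y = 2.2111 + 0.3333*(2.2111 - 4.1853) = 1.5531
  grad(y) = 2.1062, v = y - alpha*grad = 1.1327
  prox(v) = soft_thresh(1.1327, 0.503) = 0.6297
Iteration 3: beta = 0.5, y = 0.6297 + 0.5*(0.6297 - 2.2111) = -0.161
  grad(y) = -1.322, v = y - alpha*grad = 0.1029
  prox(v) = soft_thresh(0.1029, 0.503) = 0.0
Iteration 4: beta = 0.6, y = 0.0 + 0.6*(0.0 - 0.6297) = -0.3778
  grad(y) = -1.7556, v = y - alpha*grad = -0.0274
  prox(v) = soft_thresh(-0.0274, 0.503) = 0.0
f(x_4) = 1*0.0^2 - 1*0.0 + 2.52*|0.0| = 0.0


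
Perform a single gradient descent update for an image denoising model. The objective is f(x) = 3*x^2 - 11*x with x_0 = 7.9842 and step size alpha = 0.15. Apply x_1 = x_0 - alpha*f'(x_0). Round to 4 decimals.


We compute the gradient at x_0 and apply the update.
f'(x) = 6*x - 11
f'(7.9842) = 6*7.9842 - 11 = 36.9052
x_1 = 7.9842 - 0.15*36.9052 = 2.4484


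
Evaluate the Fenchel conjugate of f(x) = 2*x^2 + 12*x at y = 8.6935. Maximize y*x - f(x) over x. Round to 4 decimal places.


f*(y) = sup_x {y*x - a*x^2 - b*x} = sup_x {(y-b)*x - a*x^2}
FOC: (y - b) - 2a*x = 0 => x* = (y - b)/(2a)
x* = (8.6935 - 12)/(2*2) = -0.8266
f*(8.6935) = (y-b)^2/(4a) = (8.6935 - 12)^2/(4*2)
= 10.9329/8 = 1.3666


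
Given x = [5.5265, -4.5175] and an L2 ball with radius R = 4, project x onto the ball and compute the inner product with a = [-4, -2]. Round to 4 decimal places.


Step 1: Compute ||x|| (intermediates to 6 decimals).
||x|| = sqrt(5.5265^2 + (-4.5175)^2) = 7.137927
Step 2: Project.
Since ||x|| > R, scale = R/||x|| = 4/7.137927 = 0.560387, proj(x) = scale * x
proj(x) = [3.096979, -2.531548]
Step 3: Dot product.
a^T * proj(x) = -4*3.096979 - 2*(-2.531548) = -7.3248


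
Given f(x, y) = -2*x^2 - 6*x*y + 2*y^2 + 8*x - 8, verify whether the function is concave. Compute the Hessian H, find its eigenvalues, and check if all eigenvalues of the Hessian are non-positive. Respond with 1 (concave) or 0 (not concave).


The Hessian of f(x,y) = -2*x^2 - 6*x*y + 2*y^2 + 8*x - 8 is:
H = [[-4, -6], [-6, 4]]
Trace = -4 + 4 = 0
Determinant = -4*4 - (-6)^2 = -52
Discriminant = (0)^2 - 4*-52 = 208.0
Eigenvalues: lambda_1 = -7.2111, lambda_2 = 7.2111
The function is not concave.

0


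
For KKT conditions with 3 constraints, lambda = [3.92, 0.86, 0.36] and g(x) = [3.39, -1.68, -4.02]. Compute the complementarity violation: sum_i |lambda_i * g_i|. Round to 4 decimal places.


KKT complementary slackness check:
lambda_1 * g_1 = 3.92 * 3.39 = 13.2888
lambda_2 * g_2 = 0.86 * -1.68 = -1.4448
lambda_3 * g_3 = 0.36 * -4.02 = -1.4472
Total violation = 13.2888 + 1.4448 + 1.4472 = 16.1808


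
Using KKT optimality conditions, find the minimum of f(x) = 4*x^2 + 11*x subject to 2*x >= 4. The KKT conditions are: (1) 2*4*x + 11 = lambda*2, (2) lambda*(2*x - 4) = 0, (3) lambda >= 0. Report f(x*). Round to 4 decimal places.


Step 1: Try lambda = 0 (constraint inactive).
x_unc = -11/(2*4) = -1.375
Check: 2*-1.375 = -2.75 < 4 -- violated!
Step 2: Constraint must be active: 2*x = 4
x* = 4/2 = 2.0
lambda = (2*4*2.0 + 11)/2 = 13.5
Step 3: Compute optimal value.
f(x*) = 4*2.0^2 + 11*2.0 = 38.0


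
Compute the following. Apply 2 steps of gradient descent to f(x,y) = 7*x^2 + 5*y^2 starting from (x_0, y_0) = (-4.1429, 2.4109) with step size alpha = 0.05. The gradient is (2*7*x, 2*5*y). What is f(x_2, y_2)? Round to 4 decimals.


Gradient descent on f(x,y) = 7*x^2 + 5*y^2.
Starting point: (-4.1429, 2.4109), alpha = 0.05
Step 1: grad_x = 2*7*-4.1429 = -58.0006, grad_y = 2*5*2.4109 = 24.109
  x_1 = -4.1429 - 0.05*-58.0006 = -1.2429
  y_1 = 2.4109 - 0.05*24.109 = 1.2055
Step 2: grad_x = 2*7*-1.2429 = -17.4002, grad_y = 2*5*1.2055 = 12.0545
  x_2 = -1.2429 - 0.05*-17.4002 = -0.3729
  y_2 = 1.2055 - 0.05*12.0545 = 0.6027
f(-0.3729, 0.6027) = 7*(-0.3729)^2 + 5*0.6027^2 = 2.7896


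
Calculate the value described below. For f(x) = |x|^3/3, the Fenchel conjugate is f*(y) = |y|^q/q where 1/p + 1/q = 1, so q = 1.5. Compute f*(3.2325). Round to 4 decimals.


The conjugate exponent q satisfies 1/p + 1/q = 1.
p = 3, so q = 3/(3 - 1) = 1.5
|y|^q = 3.2325^1.5 = 5.8118
f*(3.2325) = 5.8118 / 1.5 = 3.8745


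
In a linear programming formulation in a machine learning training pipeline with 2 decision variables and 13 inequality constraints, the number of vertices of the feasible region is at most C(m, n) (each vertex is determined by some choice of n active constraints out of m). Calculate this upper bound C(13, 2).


Each vertex corresponds to some choice of n active constraints out of m, so the number of vertices is at most C(m, n) = m! / (n!(m-n)!).
m = 13, n = 2
Numerator: 13 * 12
Denominator: 2! = 2
C(13, 2) = 78


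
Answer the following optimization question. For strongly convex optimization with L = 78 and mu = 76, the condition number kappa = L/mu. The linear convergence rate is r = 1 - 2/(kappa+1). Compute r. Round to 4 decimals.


Step 1: Compute the condition number.
kappa = L/mu = 78/76 = 1.0263
Step 2: Compute the convergence rate.
r = 1 - 2/(kappa + 1) = 1 - 2*mu/(L + mu) = (L - mu)/(L + mu) = 2/154 = 0.013


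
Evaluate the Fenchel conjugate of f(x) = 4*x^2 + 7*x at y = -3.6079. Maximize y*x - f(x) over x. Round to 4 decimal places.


f*(y) = sup_x {y*x - a*x^2 - b*x} = sup_x {(y-b)*x - a*x^2}
FOC: (y - b) - 2a*x = 0 => x* = (y - b)/(2a)
x* = (-3.6079 - 7)/(2*4) = -1.326
f*(-3.6079) = (y-b)^2/(4a) = (-3.6079 - 7)^2/(4*4)
= 112.5275/16 = 7.033


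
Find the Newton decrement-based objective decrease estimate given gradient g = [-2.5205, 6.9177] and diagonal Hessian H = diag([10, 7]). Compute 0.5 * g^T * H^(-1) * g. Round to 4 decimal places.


Step 1: H is diagonal, so H^(-1) * g = [-0.2521, 0.9882].
Step 2: g^T H^(-1) g = sum_i g_i^2 / H_ii
  = (-2.5205)^2/10 + (6.9177)^2/7
  = 0.6353 + 6.8364 = 7.4717
Step 3: Objective decrease = 0.5 * g^T H^(-1) g = 3.7358


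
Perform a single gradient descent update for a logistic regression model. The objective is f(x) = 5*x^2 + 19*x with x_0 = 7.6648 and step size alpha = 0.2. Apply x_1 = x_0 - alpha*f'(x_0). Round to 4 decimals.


We compute the gradient at x_0 and apply the update.
f'(x) = 10*x + 19
f'(7.6648) = 10*7.6648 + 19 = 95.648
x_1 = 7.6648 - 0.2*95.648 = -11.4648


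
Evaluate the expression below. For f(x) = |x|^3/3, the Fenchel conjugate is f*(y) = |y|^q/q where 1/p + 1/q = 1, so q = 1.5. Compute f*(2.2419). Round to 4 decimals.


The conjugate exponent q satisfies 1/p + 1/q = 1.
p = 3, so q = 3/(3 - 1) = 1.5
|y|^q = 2.2419^1.5 = 3.3568
f*(2.2419) = 3.3568 / 1.5 = 2.2379
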